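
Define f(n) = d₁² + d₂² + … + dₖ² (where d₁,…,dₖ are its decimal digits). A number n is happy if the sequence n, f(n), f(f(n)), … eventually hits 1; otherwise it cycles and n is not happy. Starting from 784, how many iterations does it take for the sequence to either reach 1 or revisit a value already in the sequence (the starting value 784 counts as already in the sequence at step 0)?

4

784 → 7² + 8² + 4² = 49 + 64 + 16 = 129
129 → 1² + 2² + 9² = 1 + 4 + 81 = 86
86 → 8² + 6² = 64 + 36 = 100
100 → 1² + 0² + 0² = 1 + 0 + 0 = 1  — reached 1.
That took 4 steps.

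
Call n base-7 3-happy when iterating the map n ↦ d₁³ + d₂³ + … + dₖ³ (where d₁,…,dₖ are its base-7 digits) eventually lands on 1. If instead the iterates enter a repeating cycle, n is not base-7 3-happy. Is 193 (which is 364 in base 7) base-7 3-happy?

base-7 3-happy

193 = (3,6,4)_7 → 3³ + 6³ + 4³ = 307
307 = (6,1,6)_7 → 6³ + 1³ + 6³ = 433
433 = (1,1,5,6)_7 → 1³ + 1³ + 5³ + 6³ = 343
343 = (1,0,0,0)_7 → 1³ + 0³ + 0³ + 0³ = 1  — reached 1.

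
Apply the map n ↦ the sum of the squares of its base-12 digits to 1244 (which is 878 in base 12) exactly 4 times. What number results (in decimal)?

41

1244 = (8,7,8)_12 → 8² + 7² + 8² = 64 + 49 + 64 = 177
177 = (1,2,9)_12 → 1² + 2² + 9² = 1 + 4 + 81 = 86
86 = (7,2)_12 → 7² + 2² = 49 + 4 = 53
53 = (4,5)_12 → 4² + 5² = 16 + 25 = 41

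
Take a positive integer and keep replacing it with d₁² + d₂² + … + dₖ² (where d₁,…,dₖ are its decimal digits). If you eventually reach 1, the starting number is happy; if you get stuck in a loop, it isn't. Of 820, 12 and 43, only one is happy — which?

820: 820 → 68 → 100 → 1  — reaches 1 (happy)
12: 12 → 5 → 25 → 29 → 85 → 89 → 145 → 42 → 20 → 4 → 16 → 37 → 58 → 89  — repeats 89 (not happy)
43: 43 → 25 → 29 → 85 → 89 → 145 → 42 → 20 → 4 → 16 → 37 → 58 → 89  — repeats 89 (not happy)

820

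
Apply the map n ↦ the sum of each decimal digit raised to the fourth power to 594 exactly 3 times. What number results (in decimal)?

594 → 5⁴ + 9⁴ + 4⁴ = 625 + 6561 + 256 = 7442
7442 → 7⁴ + 4⁴ + 4⁴ + 2⁴ = 2401 + 256 + 256 + 16 = 2929
2929 → 2⁴ + 9⁴ + 2⁴ + 9⁴ = 16 + 6561 + 16 + 6561 = 13154

13154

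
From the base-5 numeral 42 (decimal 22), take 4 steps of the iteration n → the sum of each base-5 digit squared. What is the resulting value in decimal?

4

22 = (4,2)_5 → 20
20 = (4,0)_5 → 16
16 = (3,1)_5 → 10
10 = (2,0)_5 → 4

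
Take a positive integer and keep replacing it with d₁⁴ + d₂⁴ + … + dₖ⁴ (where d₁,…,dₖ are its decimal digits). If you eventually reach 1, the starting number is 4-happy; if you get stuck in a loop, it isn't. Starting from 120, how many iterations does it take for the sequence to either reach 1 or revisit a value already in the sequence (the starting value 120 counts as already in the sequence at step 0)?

120 → 1⁴ + 2⁴ + 0⁴ = 1 + 16 + 0 = 17
17 → 1⁴ + 7⁴ = 1 + 2401 = 2402
2402 → 2⁴ + 4⁴ + 0⁴ + 2⁴ = 16 + 256 + 0 + 16 = 288
288 → 2⁴ + 8⁴ + 8⁴ = 16 + 4096 + 4096 = 8208
8208 → 8⁴ + 2⁴ + 0⁴ + 8⁴ = 4096 + 16 + 0 + 4096 = 8208  — 8208 repeats.
That took 5 steps.

5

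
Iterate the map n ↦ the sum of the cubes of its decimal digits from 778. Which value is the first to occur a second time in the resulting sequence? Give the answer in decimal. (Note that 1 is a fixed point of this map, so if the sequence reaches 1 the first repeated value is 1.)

1

778 → 7³ + 7³ + 8³ = 343 + 343 + 512 = 1198
1198 → 1³ + 1³ + 9³ + 8³ = 1 + 1 + 729 + 512 = 1243
1243 → 1³ + 2³ + 4³ + 3³ = 1 + 8 + 64 + 27 = 100
100 → 1³ + 0³ + 0³ = 1 + 0 + 0 = 1  — reached the fixed point 1.
1 → 1, so 1 is the first repeated value.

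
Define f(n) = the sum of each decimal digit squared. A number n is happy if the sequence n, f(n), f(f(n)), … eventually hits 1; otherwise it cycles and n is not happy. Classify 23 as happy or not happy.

happy

23 → 2² + 3² = 13
13 → 1² + 3² = 10
10 → 1² + 0² = 1  — reached 1.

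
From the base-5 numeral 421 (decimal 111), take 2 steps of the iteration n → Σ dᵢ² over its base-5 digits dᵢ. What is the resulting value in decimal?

17

111 = (4,2,1)_5 → 4² + 2² + 1² = 21
21 = (4,1)_5 → 4² + 1² = 17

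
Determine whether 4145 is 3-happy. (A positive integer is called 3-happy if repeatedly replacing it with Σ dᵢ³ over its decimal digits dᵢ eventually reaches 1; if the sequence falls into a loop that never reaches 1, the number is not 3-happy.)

4145 → 4³ + 1³ + 4³ + 5³ = 64 + 1 + 64 + 125 = 254
254 → 2³ + 5³ + 4³ = 8 + 125 + 64 = 197
197 → 1³ + 9³ + 7³ = 1 + 729 + 343 = 1073
1073 → 1³ + 0³ + 7³ + 3³ = 1 + 0 + 343 + 27 = 371
371 → 3³ + 7³ + 1³ = 27 + 343 + 1 = 371  — 371 already seen; the sequence cycles without reaching 1.

not 3-happy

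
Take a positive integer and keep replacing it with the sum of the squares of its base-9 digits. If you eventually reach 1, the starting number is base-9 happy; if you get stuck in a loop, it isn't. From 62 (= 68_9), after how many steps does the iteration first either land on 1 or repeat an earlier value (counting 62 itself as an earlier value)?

6

62 = (6,8)_9 → 6² + 8² = 100
100 = (1,2,1)_9 → 1² + 2² + 1² = 6
6 = (6)_9 → 6² = 36
36 = (4,0)_9 → 4² + 0² = 16
16 = (1,7)_9 → 1² + 7² = 50
50 = (5,5)_9 → 5² + 5² = 50  — 50 repeats.
That took 6 steps.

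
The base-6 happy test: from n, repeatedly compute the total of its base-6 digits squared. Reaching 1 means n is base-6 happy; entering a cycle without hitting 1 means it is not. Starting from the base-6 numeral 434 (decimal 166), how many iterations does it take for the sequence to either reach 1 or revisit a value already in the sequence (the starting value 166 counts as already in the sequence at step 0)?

9

166 = (4,3,4)_6 → 4² + 3² + 4² = 41
41 = (1,0,5)_6 → 1² + 0² + 5² = 26
26 = (4,2)_6 → 4² + 2² = 20
20 = (3,2)_6 → 3² + 2² = 13
13 = (2,1)_6 → 2² + 1² = 5
5 = (5)_6 → 5² = 25
25 = (4,1)_6 → 4² + 1² = 17
17 = (2,5)_6 → 2² + 5² = 29
29 = (4,5)_6 → 4² + 5² = 41  — 41 repeats.
That took 9 steps.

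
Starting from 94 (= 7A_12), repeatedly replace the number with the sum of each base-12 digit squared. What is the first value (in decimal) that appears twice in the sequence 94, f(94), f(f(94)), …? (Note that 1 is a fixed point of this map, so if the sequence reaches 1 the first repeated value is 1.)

94 = (7,10)_12 → 149
149 = (1,0,5)_12 → 26
26 = (2,2)_12 → 8
8 = (8)_12 → 64
64 = (5,4)_12 → 41
41 = (3,5)_12 → 34
34 = (2,10)_12 → 104
104 = (8,8)_12 → 128
128 = (10,8)_12 → 164
164 = (1,1,8)_12 → 66
66 = (5,6)_12 → 61
61 = (5,1)_12 → 26  — 26 already appeared earlier.

26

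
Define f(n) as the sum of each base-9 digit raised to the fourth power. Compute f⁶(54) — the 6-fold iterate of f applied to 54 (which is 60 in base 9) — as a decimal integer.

54 = (6,0)_9 → 6⁴ + 0⁴ = 1296 + 0 = 1296
1296 = (1,7,0,0)_9 → 1⁴ + 7⁴ + 0⁴ + 0⁴ = 1 + 2401 + 0 + 0 = 2402
2402 = (3,2,5,8)_9 → 3⁴ + 2⁴ + 5⁴ + 8⁴ = 81 + 16 + 625 + 4096 = 4818
4818 = (6,5,4,3)_9 → 6⁴ + 5⁴ + 4⁴ + 3⁴ = 1296 + 625 + 256 + 81 = 2258
2258 = (3,0,7,8)_9 → 3⁴ + 0⁴ + 7⁴ + 8⁴ = 81 + 0 + 2401 + 4096 = 6578
6578 = (1,0,0,1,8)_9 → 1⁴ + 0⁴ + 0⁴ + 1⁴ + 8⁴ = 1 + 0 + 0 + 1 + 4096 = 4098

4098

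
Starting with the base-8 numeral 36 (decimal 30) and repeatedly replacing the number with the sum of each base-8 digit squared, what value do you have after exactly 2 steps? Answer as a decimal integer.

50

30 = (3,6)_8 → 3² + 6² = 45
45 = (5,5)_8 → 5² + 5² = 50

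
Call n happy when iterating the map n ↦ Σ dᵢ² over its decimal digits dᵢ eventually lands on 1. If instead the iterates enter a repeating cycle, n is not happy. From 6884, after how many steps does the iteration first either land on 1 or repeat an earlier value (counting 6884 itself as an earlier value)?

6884 → 6² + 8² + 8² + 4² = 180
180 → 1² + 8² + 0² = 65
65 → 6² + 5² = 61
61 → 6² + 1² = 37
37 → 3² + 7² = 58
58 → 5² + 8² = 89
89 → 8² + 9² = 145
145 → 1² + 4² + 5² = 42
42 → 4² + 2² = 20
20 → 2² + 0² = 4
4 → 4² = 16
16 → 1² + 6² = 37  — 37 repeats.
That took 12 steps.

12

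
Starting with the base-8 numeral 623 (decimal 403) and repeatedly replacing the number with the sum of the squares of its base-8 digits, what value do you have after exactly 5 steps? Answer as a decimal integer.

403 = (6,2,3)_8 → 49
49 = (6,1)_8 → 37
37 = (4,5)_8 → 41
41 = (5,1)_8 → 26
26 = (3,2)_8 → 13

13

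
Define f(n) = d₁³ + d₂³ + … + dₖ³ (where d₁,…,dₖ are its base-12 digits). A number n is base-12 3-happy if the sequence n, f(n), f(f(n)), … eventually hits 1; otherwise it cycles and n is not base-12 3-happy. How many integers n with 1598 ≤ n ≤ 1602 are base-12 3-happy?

2

1598: 1598 → 1340 → 1268 → 1753 → 10 → 1000 → 1611 → 1366 → 1854 → 1217 → 762 → 368 → 736 → 190 → 1028 → 856 → 1520 → 1728 → 1  — base-12 3-happy
1599: 1599 → 1359 → 881 → 342 → 288 → 8 → 512 → 755 → 1464 → 1008 → 343 → 415 → 1351 → 1136 → 1855 → 1344 → 793 → 342  — not base-12 3-happy
1600: 1600 → 1396 → 1305 → 1458 → 1217 → 762 → 368 → 736 → 190 → 1028 → 856 → 1520 → 1728 → 1  — base-12 3-happy
1601: 1601 → 1457 → 1126 → 2072 → 585 → 793 → 342 → 288 → 8 → 512 → 755 → 1464 → 1008 → 343 → 415 → 1351 → 1136 → 1855 → 1344 → 793  — not base-12 3-happy
1602: 1602 → 1548 → 1729 → 2 → 8 → 512 → 755 → 1464 → 1008 → 343 → 415 → 1351 → 1136 → 1855 → 1344 → 793 → 342 → 288 → 8  — not base-12 3-happy
base-12 3-happy: 1598, 1600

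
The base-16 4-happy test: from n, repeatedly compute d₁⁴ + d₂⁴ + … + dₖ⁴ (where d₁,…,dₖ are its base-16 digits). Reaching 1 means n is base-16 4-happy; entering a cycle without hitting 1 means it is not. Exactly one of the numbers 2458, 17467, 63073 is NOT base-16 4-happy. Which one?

63073

2458: 2458 → 23122 → 11266 → 20768 → 642 → 4128 → 17 → 2 → 16 → 1  — reaches 1 (base-16 4-happy)
17467: 17467 → 15234 → 18834 → 13394 → 978 → 28658 → 102562 → 16578 → 21008 → 642 → 4128 → 17 → 2 → 16 → 1  — reaches 1 (base-16 4-happy)
63073: 63073 → 53218 → 109793 → 69154 → 38449 → 7939 → 50707 → 22114 → 3233 → 30737 → 6499 → 7939  — repeats 7939 (not base-16 4-happy)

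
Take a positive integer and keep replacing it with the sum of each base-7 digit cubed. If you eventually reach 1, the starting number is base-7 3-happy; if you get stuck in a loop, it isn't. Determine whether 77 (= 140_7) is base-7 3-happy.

not base-7 3-happy

77 = (1,4,0)_7 → 65
65 = (1,2,2)_7 → 17
17 = (2,3)_7 → 35
35 = (5,0)_7 → 125
125 = (2,3,6)_7 → 251
251 = (5,0,6)_7 → 341
341 = (6,6,5)_7 → 557
557 = (1,4,2,4)_7 → 137
137 = (2,5,4)_7 → 197
197 = (4,0,1)_7 → 65  — 65 already seen; the sequence cycles without reaching 1.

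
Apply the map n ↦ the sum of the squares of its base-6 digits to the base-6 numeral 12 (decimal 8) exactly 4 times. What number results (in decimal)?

29

8 = (1,2)_6 → 1² + 2² = 5
5 = (5)_6 → 5² = 25
25 = (4,1)_6 → 4² + 1² = 17
17 = (2,5)_6 → 2² + 5² = 29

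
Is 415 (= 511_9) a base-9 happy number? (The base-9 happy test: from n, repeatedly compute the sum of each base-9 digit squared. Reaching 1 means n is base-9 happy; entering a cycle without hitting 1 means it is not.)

415 = (5,1,1)_9 → 27
27 = (3,0)_9 → 9
9 = (1,0)_9 → 1  — reached 1.

base-9 happy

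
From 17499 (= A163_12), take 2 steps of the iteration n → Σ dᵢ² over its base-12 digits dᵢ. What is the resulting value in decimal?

17499 = (10,1,6,3)_12 → 146
146 = (1,0,2)_12 → 5

5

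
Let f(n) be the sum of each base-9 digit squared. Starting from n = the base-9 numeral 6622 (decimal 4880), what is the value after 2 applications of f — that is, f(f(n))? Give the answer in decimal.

4880 = (6,6,2,2)_9 → 80
80 = (8,8)_9 → 128

128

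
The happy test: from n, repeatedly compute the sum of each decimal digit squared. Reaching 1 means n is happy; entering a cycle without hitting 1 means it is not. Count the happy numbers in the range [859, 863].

859: 859 → 170 → 50 → 25 → 29 → 85 → 89 → 145 → 42 → 20 → 4 → 16 → 37 → 58 → 89  (repeats 89)
860: 860 → 100 → 1  (reaches 1)
861: 861 → 101 → 2 → 4 → 16 → 37 → 58 → 89 → 145 → 42 → 20 → 4  (repeats 4)
862: 862 → 104 → 17 → 50 → 25 → 29 → 85 → 89 → 145 → 42 → 20 → 4 → 16 → 37 → 58 → 89  (repeats 89)
863: 863 → 109 → 82 → 68 → 100 → 1  (reaches 1)
happy: 860, 863

2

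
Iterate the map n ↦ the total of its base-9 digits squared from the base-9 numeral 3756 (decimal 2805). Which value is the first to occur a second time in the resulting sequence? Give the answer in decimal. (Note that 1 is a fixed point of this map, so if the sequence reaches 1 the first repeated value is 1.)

2805 = (3,7,5,6)_9 → 3² + 7² + 5² + 6² = 9 + 49 + 25 + 36 = 119
119 = (1,4,2)_9 → 1² + 4² + 2² = 1 + 16 + 4 = 21
21 = (2,3)_9 → 2² + 3² = 4 + 9 = 13
13 = (1,4)_9 → 1² + 4² = 1 + 16 = 17
17 = (1,8)_9 → 1² + 8² = 1 + 64 = 65
65 = (7,2)_9 → 7² + 2² = 49 + 4 = 53
53 = (5,8)_9 → 5² + 8² = 25 + 64 = 89
89 = (1,0,8)_9 → 1² + 0² + 8² = 1 + 0 + 64 = 65  — 65 already appeared earlier.

65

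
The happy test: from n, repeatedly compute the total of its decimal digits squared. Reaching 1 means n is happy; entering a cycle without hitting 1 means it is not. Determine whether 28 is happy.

happy

28 → 2² + 8² = 68
68 → 6² + 8² = 100
100 → 1² + 0² + 0² = 1  — reached 1.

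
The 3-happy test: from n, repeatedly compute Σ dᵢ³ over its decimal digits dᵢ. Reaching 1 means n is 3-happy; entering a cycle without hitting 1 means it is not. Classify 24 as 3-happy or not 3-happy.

24 → 2³ + 4³ = 72
72 → 7³ + 2³ = 351
351 → 3³ + 5³ + 1³ = 153
153 → 1³ + 5³ + 3³ = 153  — 153 already seen; the sequence cycles without reaching 1.

not 3-happy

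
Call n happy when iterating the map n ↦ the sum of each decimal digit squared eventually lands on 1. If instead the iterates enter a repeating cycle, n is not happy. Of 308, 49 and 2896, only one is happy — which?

308: 308 → 73 → 58 → 89 → 145 → 42 → 20 → 4 → 16 → 37 → 58  — repeats 58 (not happy)
49: 49 → 97 → 130 → 10 → 1  — reaches 1 (happy)
2896: 2896 → 185 → 90 → 81 → 65 → 61 → 37 → 58 → 89 → 145 → 42 → 20 → 4 → 16 → 37  — repeats 37 (not happy)

49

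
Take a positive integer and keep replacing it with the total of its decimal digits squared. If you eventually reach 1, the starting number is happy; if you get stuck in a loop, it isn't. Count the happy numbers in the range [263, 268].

263: 263 → 49 → 97 → 130 → 10 → 1  — happy
264: 264 → 56 → 61 → 37 → 58 → 89 → 145 → 42 → 20 → 4 → 16 → 37  — not happy
265: 265 → 65 → 61 → 37 → 58 → 89 → 145 → 42 → 20 → 4 → 16 → 37  — not happy
266: 266 → 76 → 85 → 89 → 145 → 42 → 20 → 4 → 16 → 37 → 58 → 89  — not happy
267: 267 → 89 → 145 → 42 → 20 → 4 → 16 → 37 → 58 → 89  — not happy
268: 268 → 104 → 17 → 50 → 25 → 29 → 85 → 89 → 145 → 42 → 20 → 4 → 16 → 37 → 58 → 89  — not happy
happy: 263

1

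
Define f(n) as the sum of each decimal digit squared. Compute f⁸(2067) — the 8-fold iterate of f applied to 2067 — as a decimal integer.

2067 → 2² + 0² + 6² + 7² = 89
89 → 8² + 9² = 145
145 → 1² + 4² + 5² = 42
42 → 4² + 2² = 20
20 → 2² + 0² = 4
4 → 4² = 16
16 → 1² + 6² = 37
37 → 3² + 7² = 58

58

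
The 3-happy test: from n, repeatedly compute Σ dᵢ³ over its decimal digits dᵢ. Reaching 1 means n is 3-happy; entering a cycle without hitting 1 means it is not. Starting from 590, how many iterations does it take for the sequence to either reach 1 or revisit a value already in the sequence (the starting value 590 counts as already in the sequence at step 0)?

11

590 → 854
854 → 701
701 → 344
344 → 155
155 → 251
251 → 134
134 → 92
92 → 737
737 → 713
713 → 371
371 → 371  — 371 repeats.
That took 11 steps.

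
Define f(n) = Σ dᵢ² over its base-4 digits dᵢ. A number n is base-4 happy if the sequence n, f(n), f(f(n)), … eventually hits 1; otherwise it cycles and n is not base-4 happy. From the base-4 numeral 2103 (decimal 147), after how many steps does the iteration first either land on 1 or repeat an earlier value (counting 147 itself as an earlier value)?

147 = (2,1,0,3)_4 → 2² + 1² + 0² + 3² = 14
14 = (3,2)_4 → 3² + 2² = 13
13 = (3,1)_4 → 3² + 1² = 10
10 = (2,2)_4 → 2² + 2² = 8
8 = (2,0)_4 → 2² + 0² = 4
4 = (1,0)_4 → 1² + 0² = 1  — reached 1.
That took 6 steps.

6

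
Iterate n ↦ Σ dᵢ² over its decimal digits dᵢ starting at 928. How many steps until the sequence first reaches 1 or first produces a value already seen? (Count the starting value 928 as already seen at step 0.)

11

928 → 149
149 → 98
98 → 145
145 → 42
42 → 20
20 → 4
4 → 16
16 → 37
37 → 58
58 → 89
89 → 145  — 145 repeats.
That took 11 steps.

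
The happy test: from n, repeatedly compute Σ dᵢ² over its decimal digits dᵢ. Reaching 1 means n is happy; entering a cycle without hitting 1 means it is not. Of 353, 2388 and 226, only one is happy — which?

353: 353 → 43 → 25 → 29 → 85 → 89 → 145 → 42 → 20 → 4 → 16 → 37 → 58 → 89  — repeats 89 (not happy)
2388: 2388 → 141 → 18 → 65 → 61 → 37 → 58 → 89 → 145 → 42 → 20 → 4 → 16 → 37  — repeats 37 (not happy)
226: 226 → 44 → 32 → 13 → 10 → 1  — reaches 1 (happy)

226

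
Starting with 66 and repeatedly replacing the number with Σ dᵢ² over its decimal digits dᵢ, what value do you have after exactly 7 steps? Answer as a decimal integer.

66 → 6² + 6² = 72
72 → 7² + 2² = 53
53 → 5² + 3² = 34
34 → 3² + 4² = 25
25 → 2² + 5² = 29
29 → 2² + 9² = 85
85 → 8² + 5² = 89

89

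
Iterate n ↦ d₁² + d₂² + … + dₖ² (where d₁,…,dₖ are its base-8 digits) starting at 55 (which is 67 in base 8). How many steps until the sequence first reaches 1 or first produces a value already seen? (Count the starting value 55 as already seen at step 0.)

55 = (6,7)_8 → 6² + 7² = 36 + 49 = 85
85 = (1,2,5)_8 → 1² + 2² + 5² = 1 + 4 + 25 = 30
30 = (3,6)_8 → 3² + 6² = 9 + 36 = 45
45 = (5,5)_8 → 5² + 5² = 25 + 25 = 50
50 = (6,2)_8 → 6² + 2² = 36 + 4 = 40
40 = (5,0)_8 → 5² + 0² = 25 + 0 = 25
25 = (3,1)_8 → 3² + 1² = 9 + 1 = 10
10 = (1,2)_8 → 1² + 2² = 1 + 4 = 5
5 = (5)_8 → 5² = 25  — 25 repeats.
That took 9 steps.

9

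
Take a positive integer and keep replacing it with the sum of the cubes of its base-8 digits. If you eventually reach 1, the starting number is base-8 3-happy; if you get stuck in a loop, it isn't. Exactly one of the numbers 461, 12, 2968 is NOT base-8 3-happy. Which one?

461

461: 461 → 469 → 476 → 434 → 440 → 559 → 469  — repeats 469 (not base-8 3-happy)
12: 12 → 65 → 2 → 8 → 1  — reaches 1 (base-8 3-happy)
2968: 2968 → 368 → 341 → 258 → 72 → 2 → 8 → 1  — reaches 1 (base-8 3-happy)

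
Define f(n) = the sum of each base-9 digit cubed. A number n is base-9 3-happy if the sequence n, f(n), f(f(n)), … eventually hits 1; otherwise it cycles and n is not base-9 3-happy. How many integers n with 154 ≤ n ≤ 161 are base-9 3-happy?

2

154: 154 → 514 → 244 → 28 → 28  (repeats 28)
155: 155 → 521 → 755 → 521  (repeats 521)
156: 156 → 540 → 432 → 152 → 856 → 128 → 134 → 638 → 1198 → 470 → 476 → 980 → 540  (repeats 540)
157: 157 → 577 → 345 → 99 → 9 → 1  (reaches 1)
158: 158 → 638 → 1198 → 470 → 476 → 980 → 540 → 432 → 152 → 856 → 128 → 134 → 638  (repeats 638)
159: 159 → 729 → 1  (reaches 1)
160: 160 → 856 → 128 → 134 → 638 → 1198 → 470 → 476 → 980 → 540 → 432 → 152 → 856  (repeats 856)
161: 161 → 1025 → 665 → 1025  (repeats 1025)
base-9 3-happy: 157, 159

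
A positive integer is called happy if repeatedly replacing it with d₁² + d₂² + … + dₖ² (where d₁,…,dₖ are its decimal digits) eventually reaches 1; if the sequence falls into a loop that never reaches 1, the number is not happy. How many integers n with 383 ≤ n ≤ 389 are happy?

383: 383 → 82 → 68 → 100 → 1  — happy
384: 384 → 89 → 145 → 42 → 20 → 4 → 16 → 37 → 58 → 89  — not happy
385: 385 → 98 → 145 → 42 → 20 → 4 → 16 → 37 → 58 → 89 → 145  — not happy
386: 386 → 109 → 82 → 68 → 100 → 1  — happy
387: 387 → 122 → 9 → 81 → 65 → 61 → 37 → 58 → 89 → 145 → 42 → 20 → 4 → 16 → 37  — not happy
388: 388 → 137 → 59 → 106 → 37 → 58 → 89 → 145 → 42 → 20 → 4 → 16 → 37  — not happy
389: 389 → 154 → 42 → 20 → 4 → 16 → 37 → 58 → 89 → 145 → 42  — not happy
happy: 383, 386

2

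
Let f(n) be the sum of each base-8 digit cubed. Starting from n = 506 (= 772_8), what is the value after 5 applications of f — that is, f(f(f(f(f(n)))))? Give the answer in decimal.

55

506 = (7,7,2)_8 → 7³ + 7³ + 2³ = 343 + 343 + 8 = 694
694 = (1,2,6,6)_8 → 1³ + 2³ + 6³ + 6³ = 1 + 8 + 216 + 216 = 441
441 = (6,7,1)_8 → 6³ + 7³ + 1³ = 216 + 343 + 1 = 560
560 = (1,0,6,0)_8 → 1³ + 0³ + 6³ + 0³ = 1 + 0 + 216 + 0 = 217
217 = (3,3,1)_8 → 3³ + 3³ + 1³ = 27 + 27 + 1 = 55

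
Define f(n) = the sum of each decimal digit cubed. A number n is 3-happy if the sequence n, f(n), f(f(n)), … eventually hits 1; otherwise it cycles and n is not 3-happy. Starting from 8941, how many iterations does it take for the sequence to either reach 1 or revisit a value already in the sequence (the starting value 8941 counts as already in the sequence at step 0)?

4

8941 → 8³ + 9³ + 4³ + 1³ = 512 + 729 + 64 + 1 = 1306
1306 → 1³ + 3³ + 0³ + 6³ = 1 + 27 + 0 + 216 = 244
244 → 2³ + 4³ + 4³ = 8 + 64 + 64 = 136
136 → 1³ + 3³ + 6³ = 1 + 27 + 216 = 244  — 244 repeats.
That took 4 steps.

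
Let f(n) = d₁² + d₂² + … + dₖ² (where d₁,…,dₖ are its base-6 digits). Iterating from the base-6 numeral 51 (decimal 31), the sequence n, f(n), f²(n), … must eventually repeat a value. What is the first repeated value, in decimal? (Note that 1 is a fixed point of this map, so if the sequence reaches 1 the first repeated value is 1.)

31 = (5,1)_6 → 5² + 1² = 25 + 1 = 26
26 = (4,2)_6 → 4² + 2² = 16 + 4 = 20
20 = (3,2)_6 → 3² + 2² = 9 + 4 = 13
13 = (2,1)_6 → 2² + 1² = 4 + 1 = 5
5 = (5)_6 → 5² = 25
25 = (4,1)_6 → 4² + 1² = 16 + 1 = 17
17 = (2,5)_6 → 2² + 5² = 4 + 25 = 29
29 = (4,5)_6 → 4² + 5² = 16 + 25 = 41
41 = (1,0,5)_6 → 1² + 0² + 5² = 1 + 0 + 25 = 26  — 26 already appeared earlier.

26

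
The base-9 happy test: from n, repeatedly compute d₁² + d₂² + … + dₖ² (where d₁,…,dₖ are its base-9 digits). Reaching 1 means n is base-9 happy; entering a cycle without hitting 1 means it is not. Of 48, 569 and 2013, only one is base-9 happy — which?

48: 48 → 34 → 58 → 52 → 74 → 68 → 74  — repeats 74 (not base-9 happy)
569: 569 → 53 → 89 → 65 → 53  — repeats 53 (not base-9 happy)
2013: 2013 → 125 → 81 → 1  — reaches 1 (base-9 happy)

2013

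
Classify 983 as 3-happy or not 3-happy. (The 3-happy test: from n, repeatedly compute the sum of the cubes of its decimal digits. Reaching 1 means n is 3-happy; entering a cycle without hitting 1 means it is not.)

983 → 1268
1268 → 737
737 → 713
713 → 371
371 → 371  — 371 already seen; the sequence cycles without reaching 1.

not 3-happy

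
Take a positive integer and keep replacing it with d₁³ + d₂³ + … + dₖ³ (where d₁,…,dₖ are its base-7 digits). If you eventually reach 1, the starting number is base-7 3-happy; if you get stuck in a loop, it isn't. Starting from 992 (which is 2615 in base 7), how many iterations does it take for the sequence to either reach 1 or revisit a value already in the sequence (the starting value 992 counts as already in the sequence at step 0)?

4

992 = (2,6,1,5)_7 → 2³ + 6³ + 1³ + 5³ = 8 + 216 + 1 + 125 = 350
350 = (1,0,1,0)_7 → 1³ + 0³ + 1³ + 0³ = 1 + 0 + 1 + 0 = 2
2 = (2)_7 → 2³ = 8
8 = (1,1)_7 → 1³ + 1³ = 1 + 1 = 2  — 2 repeats.
That took 4 steps.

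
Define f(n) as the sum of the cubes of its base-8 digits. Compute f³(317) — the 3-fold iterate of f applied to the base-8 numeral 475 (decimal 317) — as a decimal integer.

3

317 = (4,7,5)_8 → 4³ + 7³ + 5³ = 64 + 343 + 125 = 532
532 = (1,0,2,4)_8 → 1³ + 0³ + 2³ + 4³ = 1 + 0 + 8 + 64 = 73
73 = (1,1,1)_8 → 1³ + 1³ + 1³ = 1 + 1 + 1 = 3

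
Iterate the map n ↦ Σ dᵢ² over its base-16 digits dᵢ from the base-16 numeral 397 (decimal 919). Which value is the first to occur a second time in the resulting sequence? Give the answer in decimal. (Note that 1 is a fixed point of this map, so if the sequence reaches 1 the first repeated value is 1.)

169

919 = (3,9,7)_16 → 3² + 9² + 7² = 139
139 = (8,11)_16 → 8² + 11² = 185
185 = (11,9)_16 → 11² + 9² = 202
202 = (12,10)_16 → 12² + 10² = 244
244 = (15,4)_16 → 15² + 4² = 241
241 = (15,1)_16 → 15² + 1² = 226
226 = (14,2)_16 → 14² + 2² = 200
200 = (12,8)_16 → 12² + 8² = 208
208 = (13,0)_16 → 13² + 0² = 169
169 = (10,9)_16 → 10² + 9² = 181
181 = (11,5)_16 → 11² + 5² = 146
146 = (9,2)_16 → 9² + 2² = 85
85 = (5,5)_16 → 5² + 5² = 50
50 = (3,2)_16 → 3² + 2² = 13
13 = (13)_16 → 13² = 169  — 169 already appeared earlier.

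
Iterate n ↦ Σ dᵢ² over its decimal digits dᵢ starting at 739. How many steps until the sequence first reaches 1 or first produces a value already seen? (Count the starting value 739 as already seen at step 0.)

739 → 7² + 3² + 9² = 49 + 9 + 81 = 139
139 → 1² + 3² + 9² = 1 + 9 + 81 = 91
91 → 9² + 1² = 81 + 1 = 82
82 → 8² + 2² = 64 + 4 = 68
68 → 6² + 8² = 36 + 64 = 100
100 → 1² + 0² + 0² = 1 + 0 + 0 = 1  — reached 1.
That took 6 steps.

6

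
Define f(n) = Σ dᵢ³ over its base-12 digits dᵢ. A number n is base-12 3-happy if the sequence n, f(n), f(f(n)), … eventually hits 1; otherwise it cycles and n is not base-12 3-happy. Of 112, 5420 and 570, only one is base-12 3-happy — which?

112: 112 → 793 → 342 → 288 → 8 → 512 → 755 → 1464 → 1008 → 343 → 415 → 1351 → 1136 → 1855 → 1344 → 793  — repeats 793 (not base-12 3-happy)
5420: 5420 → 883 → 560 → 1539 → 1539  — repeats 1539 (not base-12 3-happy)
570: 570 → 1574 → 2339 → 1404 → 1458 → 1217 → 762 → 368 → 736 → 190 → 1028 → 856 → 1520 → 1728 → 1  — reaches 1 (base-12 3-happy)

570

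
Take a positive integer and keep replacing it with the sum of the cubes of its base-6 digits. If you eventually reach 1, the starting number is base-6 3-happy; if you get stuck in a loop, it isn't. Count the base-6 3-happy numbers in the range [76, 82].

3

76: 76 → 72 → 8 → 9 → 28 → 128 → 62 → 73 → 9  — not base-6 3-happy
77: 77 → 133 → 92 → 43 → 3 → 27 → 91 → 36 → 1  — base-6 3-happy
78: 78 → 9 → 28 → 128 → 62 → 73 → 9  — not base-6 3-happy
79: 79 → 10 → 65 → 190 → 190  — not base-6 3-happy
80: 80 → 17 → 133 → 92 → 43 → 3 → 27 → 91 → 36 → 1  — base-6 3-happy
81: 81 → 36 → 1  — base-6 3-happy
82: 82 → 73 → 9 → 28 → 128 → 62 → 73  — not base-6 3-happy
base-6 3-happy: 77, 80, 81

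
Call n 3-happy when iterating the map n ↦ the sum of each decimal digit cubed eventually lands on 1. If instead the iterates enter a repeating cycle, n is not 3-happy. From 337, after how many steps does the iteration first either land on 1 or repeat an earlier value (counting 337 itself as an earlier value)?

337 → 3³ + 3³ + 7³ = 27 + 27 + 343 = 397
397 → 3³ + 9³ + 7³ = 27 + 729 + 343 = 1099
1099 → 1³ + 0³ + 9³ + 9³ = 1 + 0 + 729 + 729 = 1459
1459 → 1³ + 4³ + 5³ + 9³ = 1 + 64 + 125 + 729 = 919
919 → 9³ + 1³ + 9³ = 729 + 1 + 729 = 1459  — 1459 repeats.
That took 5 steps.

5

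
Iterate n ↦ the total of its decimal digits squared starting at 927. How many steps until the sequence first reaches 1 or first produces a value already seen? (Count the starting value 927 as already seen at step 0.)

927 → 9² + 2² + 7² = 134
134 → 1² + 3² + 4² = 26
26 → 2² + 6² = 40
40 → 4² + 0² = 16
16 → 1² + 6² = 37
37 → 3² + 7² = 58
58 → 5² + 8² = 89
89 → 8² + 9² = 145
145 → 1² + 4² + 5² = 42
42 → 4² + 2² = 20
20 → 2² + 0² = 4
4 → 4² = 16  — 16 repeats.
That took 12 steps.

12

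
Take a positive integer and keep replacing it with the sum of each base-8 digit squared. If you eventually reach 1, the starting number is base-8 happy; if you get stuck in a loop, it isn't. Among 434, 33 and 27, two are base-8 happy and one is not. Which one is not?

434: 434 → 76 → 18 → 8 → 1  — reaches 1 (base-8 happy)
33: 33 → 17 → 5 → 25 → 10 → 5  — repeats 5 (not base-8 happy)
27: 27 → 18 → 8 → 1  — reaches 1 (base-8 happy)

33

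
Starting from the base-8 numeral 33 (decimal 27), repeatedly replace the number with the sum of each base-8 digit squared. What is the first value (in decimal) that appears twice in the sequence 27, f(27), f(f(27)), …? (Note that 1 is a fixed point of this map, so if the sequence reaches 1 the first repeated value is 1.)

1

27 = (3,3)_8 → 3² + 3² = 9 + 9 = 18
18 = (2,2)_8 → 2² + 2² = 4 + 4 = 8
8 = (1,0)_8 → 1² + 0² = 1 + 0 = 1  — reached the fixed point 1.
1 → 1, so 1 is the first repeated value.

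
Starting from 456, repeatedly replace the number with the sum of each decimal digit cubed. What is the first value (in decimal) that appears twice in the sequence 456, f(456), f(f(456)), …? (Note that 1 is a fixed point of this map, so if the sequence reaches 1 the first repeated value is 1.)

153

456 → 4³ + 5³ + 6³ = 64 + 125 + 216 = 405
405 → 4³ + 0³ + 5³ = 64 + 0 + 125 = 189
189 → 1³ + 8³ + 9³ = 1 + 512 + 729 = 1242
1242 → 1³ + 2³ + 4³ + 2³ = 1 + 8 + 64 + 8 = 81
81 → 8³ + 1³ = 512 + 1 = 513
513 → 5³ + 1³ + 3³ = 125 + 1 + 27 = 153
153 → 1³ + 5³ + 3³ = 1 + 125 + 27 = 153  — 153 already appeared earlier.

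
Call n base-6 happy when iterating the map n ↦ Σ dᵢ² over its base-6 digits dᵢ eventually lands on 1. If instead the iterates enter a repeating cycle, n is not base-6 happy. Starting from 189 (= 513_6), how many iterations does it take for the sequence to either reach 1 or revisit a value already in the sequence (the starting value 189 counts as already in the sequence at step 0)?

189 = (5,1,3)_6 → 5² + 1² + 3² = 35
35 = (5,5)_6 → 5² + 5² = 50
50 = (1,2,2)_6 → 1² + 2² + 2² = 9
9 = (1,3)_6 → 1² + 3² = 10
10 = (1,4)_6 → 1² + 4² = 17
17 = (2,5)_6 → 2² + 5² = 29
29 = (4,5)_6 → 4² + 5² = 41
41 = (1,0,5)_6 → 1² + 0² + 5² = 26
26 = (4,2)_6 → 4² + 2² = 20
20 = (3,2)_6 → 3² + 2² = 13
13 = (2,1)_6 → 2² + 1² = 5
5 = (5)_6 → 5² = 25
25 = (4,1)_6 → 4² + 1² = 17  — 17 repeats.
That took 13 steps.

13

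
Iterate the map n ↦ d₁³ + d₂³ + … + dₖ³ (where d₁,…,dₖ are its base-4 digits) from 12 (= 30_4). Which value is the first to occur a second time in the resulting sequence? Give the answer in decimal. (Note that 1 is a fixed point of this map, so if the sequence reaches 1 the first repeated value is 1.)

12 = (3,0)_4 → 3³ + 0³ = 27
27 = (1,2,3)_4 → 1³ + 2³ + 3³ = 36
36 = (2,1,0)_4 → 2³ + 1³ + 0³ = 9
9 = (2,1)_4 → 2³ + 1³ = 9  — 9 already appeared earlier.

9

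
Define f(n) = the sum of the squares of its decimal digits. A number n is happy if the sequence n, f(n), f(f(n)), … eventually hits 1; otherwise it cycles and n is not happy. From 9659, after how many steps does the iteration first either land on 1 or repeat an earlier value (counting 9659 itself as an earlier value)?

15

9659 → 223
223 → 17
17 → 50
50 → 25
25 → 29
29 → 85
85 → 89
89 → 145
145 → 42
42 → 20
20 → 4
4 → 16
16 → 37
37 → 58
58 → 89  — 89 repeats.
That took 15 steps.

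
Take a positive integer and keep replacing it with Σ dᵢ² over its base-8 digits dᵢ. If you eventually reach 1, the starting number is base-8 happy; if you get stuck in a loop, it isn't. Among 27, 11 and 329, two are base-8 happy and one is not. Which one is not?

27: 27 → 18 → 8 → 1  — reaches 1 (base-8 happy)
11: 11 → 10 → 5 → 25 → 10  — repeats 10 (not base-8 happy)
329: 329 → 27 → 18 → 8 → 1  — reaches 1 (base-8 happy)

11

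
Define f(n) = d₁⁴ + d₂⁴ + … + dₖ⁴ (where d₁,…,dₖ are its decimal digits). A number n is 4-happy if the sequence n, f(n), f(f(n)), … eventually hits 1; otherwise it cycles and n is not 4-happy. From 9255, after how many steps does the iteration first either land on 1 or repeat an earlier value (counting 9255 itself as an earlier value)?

12

9255 → 7827
7827 → 8914
8914 → 10914
10914 → 6819
6819 → 11954
11954 → 7444
7444 → 3169
3169 → 7939
7939 → 15604
15604 → 2178
2178 → 6514
6514 → 2178  — 2178 repeats.
That took 12 steps.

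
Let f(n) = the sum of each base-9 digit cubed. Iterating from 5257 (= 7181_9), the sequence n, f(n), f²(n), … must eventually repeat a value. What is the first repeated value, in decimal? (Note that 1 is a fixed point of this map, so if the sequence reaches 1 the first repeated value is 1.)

5257 = (7,1,8,1)_9 → 7³ + 1³ + 8³ + 1³ = 343 + 1 + 512 + 1 = 857
857 = (1,1,5,2)_9 → 1³ + 1³ + 5³ + 2³ = 1 + 1 + 125 + 8 = 135
135 = (1,6,0)_9 → 1³ + 6³ + 0³ = 1 + 216 + 0 = 217
217 = (2,6,1)_9 → 2³ + 6³ + 1³ = 8 + 216 + 1 = 225
225 = (2,7,0)_9 → 2³ + 7³ + 0³ = 8 + 343 + 0 = 351
351 = (4,3,0)_9 → 4³ + 3³ + 0³ = 64 + 27 + 0 = 91
91 = (1,1,1)_9 → 1³ + 1³ + 1³ = 1 + 1 + 1 = 3
3 = (3)_9 → 3³ = 27
27 = (3,0)_9 → 3³ + 0³ = 27 + 0 = 27  — 27 already appeared earlier.

27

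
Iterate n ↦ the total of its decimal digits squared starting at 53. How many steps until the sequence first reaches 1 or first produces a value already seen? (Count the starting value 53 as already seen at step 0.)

13

53 → 5² + 3² = 34
34 → 3² + 4² = 25
25 → 2² + 5² = 29
29 → 2² + 9² = 85
85 → 8² + 5² = 89
89 → 8² + 9² = 145
145 → 1² + 4² + 5² = 42
42 → 4² + 2² = 20
20 → 2² + 0² = 4
4 → 4² = 16
16 → 1² + 6² = 37
37 → 3² + 7² = 58
58 → 5² + 8² = 89  — 89 repeats.
That took 13 steps.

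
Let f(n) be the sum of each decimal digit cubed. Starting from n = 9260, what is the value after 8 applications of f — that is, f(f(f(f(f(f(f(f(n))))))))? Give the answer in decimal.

9260 → 9³ + 2³ + 6³ + 0³ = 729 + 8 + 216 + 0 = 953
953 → 9³ + 5³ + 3³ = 729 + 125 + 27 = 881
881 → 8³ + 8³ + 1³ = 512 + 512 + 1 = 1025
1025 → 1³ + 0³ + 2³ + 5³ = 1 + 0 + 8 + 125 = 134
134 → 1³ + 3³ + 4³ = 1 + 27 + 64 = 92
92 → 9³ + 2³ = 729 + 8 = 737
737 → 7³ + 3³ + 7³ = 343 + 27 + 343 = 713
713 → 7³ + 1³ + 3³ = 343 + 1 + 27 = 371

371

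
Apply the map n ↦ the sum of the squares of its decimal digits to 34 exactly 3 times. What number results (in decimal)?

85

34 → 3² + 4² = 9 + 16 = 25
25 → 2² + 5² = 4 + 25 = 29
29 → 2² + 9² = 4 + 81 = 85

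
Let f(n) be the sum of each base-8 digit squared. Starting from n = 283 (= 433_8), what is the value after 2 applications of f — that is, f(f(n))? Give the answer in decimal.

283 = (4,3,3)_8 → 4² + 3² + 3² = 34
34 = (4,2)_8 → 4² + 2² = 20

20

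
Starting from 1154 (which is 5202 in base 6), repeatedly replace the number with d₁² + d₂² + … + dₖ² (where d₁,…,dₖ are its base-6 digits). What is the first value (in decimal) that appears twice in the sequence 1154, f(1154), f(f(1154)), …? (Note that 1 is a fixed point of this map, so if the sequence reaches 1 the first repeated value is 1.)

1154 = (5,2,0,2)_6 → 5² + 2² + 0² + 2² = 25 + 4 + 0 + 4 = 33
33 = (5,3)_6 → 5² + 3² = 25 + 9 = 34
34 = (5,4)_6 → 5² + 4² = 25 + 16 = 41
41 = (1,0,5)_6 → 1² + 0² + 5² = 1 + 0 + 25 = 26
26 = (4,2)_6 → 4² + 2² = 16 + 4 = 20
20 = (3,2)_6 → 3² + 2² = 9 + 4 = 13
13 = (2,1)_6 → 2² + 1² = 4 + 1 = 5
5 = (5)_6 → 5² = 25
25 = (4,1)_6 → 4² + 1² = 16 + 1 = 17
17 = (2,5)_6 → 2² + 5² = 4 + 25 = 29
29 = (4,5)_6 → 4² + 5² = 16 + 25 = 41  — 41 already appeared earlier.

41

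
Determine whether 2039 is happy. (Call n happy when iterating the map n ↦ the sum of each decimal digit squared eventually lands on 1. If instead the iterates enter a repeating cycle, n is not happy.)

happy

2039 → 94
94 → 97
97 → 130
130 → 10
10 → 1  — reached 1.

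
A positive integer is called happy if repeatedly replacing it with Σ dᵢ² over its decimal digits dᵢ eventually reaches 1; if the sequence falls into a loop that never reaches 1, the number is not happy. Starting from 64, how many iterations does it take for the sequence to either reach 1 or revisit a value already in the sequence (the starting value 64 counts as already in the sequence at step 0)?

64 → 6² + 4² = 52
52 → 5² + 2² = 29
29 → 2² + 9² = 85
85 → 8² + 5² = 89
89 → 8² + 9² = 145
145 → 1² + 4² + 5² = 42
42 → 4² + 2² = 20
20 → 2² + 0² = 4
4 → 4² = 16
16 → 1² + 6² = 37
37 → 3² + 7² = 58
58 → 5² + 8² = 89  — 89 repeats.
That took 12 steps.

12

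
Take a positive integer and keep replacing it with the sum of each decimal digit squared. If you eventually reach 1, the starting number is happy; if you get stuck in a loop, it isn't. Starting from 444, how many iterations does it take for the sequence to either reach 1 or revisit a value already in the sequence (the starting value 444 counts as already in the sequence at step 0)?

15

444 → 48
48 → 80
80 → 64
64 → 52
52 → 29
29 → 85
85 → 89
89 → 145
145 → 42
42 → 20
20 → 4
4 → 16
16 → 37
37 → 58
58 → 89  — 89 repeats.
That took 15 steps.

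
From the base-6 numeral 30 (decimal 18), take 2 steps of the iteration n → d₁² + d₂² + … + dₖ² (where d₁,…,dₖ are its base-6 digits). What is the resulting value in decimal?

10

18 = (3,0)_6 → 3² + 0² = 9 + 0 = 9
9 = (1,3)_6 → 1² + 3² = 1 + 9 = 10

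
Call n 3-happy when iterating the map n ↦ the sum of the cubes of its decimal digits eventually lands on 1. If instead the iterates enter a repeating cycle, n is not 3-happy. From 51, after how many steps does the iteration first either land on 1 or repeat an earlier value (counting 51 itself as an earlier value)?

11

51 → 5³ + 1³ = 125 + 1 = 126
126 → 1³ + 2³ + 6³ = 1 + 8 + 216 = 225
225 → 2³ + 2³ + 5³ = 8 + 8 + 125 = 141
141 → 1³ + 4³ + 1³ = 1 + 64 + 1 = 66
66 → 6³ + 6³ = 216 + 216 = 432
432 → 4³ + 3³ + 2³ = 64 + 27 + 8 = 99
99 → 9³ + 9³ = 729 + 729 = 1458
1458 → 1³ + 4³ + 5³ + 8³ = 1 + 64 + 125 + 512 = 702
702 → 7³ + 0³ + 2³ = 343 + 0 + 8 = 351
351 → 3³ + 5³ + 1³ = 27 + 125 + 1 = 153
153 → 1³ + 5³ + 3³ = 1 + 125 + 27 = 153  — 153 repeats.
That took 11 steps.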